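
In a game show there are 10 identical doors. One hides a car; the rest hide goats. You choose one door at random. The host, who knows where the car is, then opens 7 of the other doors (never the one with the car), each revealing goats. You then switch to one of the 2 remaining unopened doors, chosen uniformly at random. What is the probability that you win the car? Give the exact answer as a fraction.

9/20

Your original door holds the car with probability 1/10, so the other 9 collectively hold it with probability 9/10.
The host can always find 7 empty doors to open, so the reveals don't change that 9/10; it is now spread over the 2 remaining unopened doors.
P(win by switching) = (9/10) · (1/2) = 9/20.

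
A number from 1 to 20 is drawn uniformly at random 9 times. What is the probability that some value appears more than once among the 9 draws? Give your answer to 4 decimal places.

P(all 9 different) = 20/20 · 19/20 · ··· · 12/20 ≈ 0.1190.
P(at least two equal) = 1 − 0.1190 = 0.8810.

0.8810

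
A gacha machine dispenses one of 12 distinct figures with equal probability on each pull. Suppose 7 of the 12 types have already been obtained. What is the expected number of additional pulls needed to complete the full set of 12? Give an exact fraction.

137/5

Starting from 7 distinct types, each trial gives a new one with probability (12−i)/12 when i types are held, so the wait for the next new type is 12/(12−i).
E = 12/5 + 12/4 + 12/3 + 12/2 + 12/1 = 137/5.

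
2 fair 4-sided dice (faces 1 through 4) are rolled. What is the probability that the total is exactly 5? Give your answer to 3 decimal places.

There are 4^2 = 16 equally likely outcomes.
The number of ordered 2-tuples from {1,…,4} summing to 5 is 4.
P(sum = 5) = 4/16 = 1/4 ≈ 0.250.

0.250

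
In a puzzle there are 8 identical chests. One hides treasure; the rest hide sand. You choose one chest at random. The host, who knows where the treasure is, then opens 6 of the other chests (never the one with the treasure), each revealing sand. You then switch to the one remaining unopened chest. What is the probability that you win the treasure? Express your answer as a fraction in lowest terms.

Your original chest holds the treasure with probability 1/8, so the other 7 collectively hold it with probability 7/8.
The host can always find 6 empty chests to open, so the reveals don't change that 7/8; it is now spread over the 1 remaining unopened chest.
P(win by switching) = (7/8) · (1/1) = 7/8.

7/8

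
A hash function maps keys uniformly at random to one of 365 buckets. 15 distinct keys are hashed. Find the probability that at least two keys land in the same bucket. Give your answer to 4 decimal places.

0.2529

It's easier to compute the probability that all 15 are distinct.
P(all distinct) = 365/365 · 364/365 · ··· · 351/365 ≈ 0.7471.
So the probability of at least one match is 1 − 0.7471 = 0.2529.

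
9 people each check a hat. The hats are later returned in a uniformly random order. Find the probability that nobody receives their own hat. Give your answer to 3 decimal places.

This is the derangement probability: permutations of 9 with no fixed point.
D(9) = 9! · (1 − 1/1! + 1/2! − ··· + (−1)^9/9!) = 133496.
P = 133496/362880 = 16687/45360 ≈ 0.368.

0.368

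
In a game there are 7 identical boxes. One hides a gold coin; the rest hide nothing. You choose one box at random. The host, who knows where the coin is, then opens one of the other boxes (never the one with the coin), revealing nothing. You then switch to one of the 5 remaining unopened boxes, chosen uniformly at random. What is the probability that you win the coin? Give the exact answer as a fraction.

Your original box holds the coin with probability 1/7, so the other 6 collectively hold it with probability 6/7.
The host can always find an empty box to open, so this doesn't change that 6/7; it is now spread over the 5 remaining unopened boxes.
P(win by switching) = (6/7) · (1/5) = 6/35.

6/35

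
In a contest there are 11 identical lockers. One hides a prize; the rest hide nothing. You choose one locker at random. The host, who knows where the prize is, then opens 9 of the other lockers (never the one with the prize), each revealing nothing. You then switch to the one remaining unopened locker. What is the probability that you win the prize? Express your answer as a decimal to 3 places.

Your original locker holds the prize with probability 1/11, so the other 10 collectively hold it with probability 10/11.
The host can always find 9 empty lockers to open, so the reveals don't change that 10/11; it is now spread over the 1 remaining unopened locker.
P(win by switching) = (10/11) · (1/1) = 10/11 ≈ 0.909.

0.909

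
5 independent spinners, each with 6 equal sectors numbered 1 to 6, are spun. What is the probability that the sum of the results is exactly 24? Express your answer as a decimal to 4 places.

There are 6^5 = 7776 equally likely outcomes.
The number of ordered 5-tuples from {1,…,6} summing to 24 is 205.
P(sum = 24) = 205/7776 ≈ 0.0264.

0.0264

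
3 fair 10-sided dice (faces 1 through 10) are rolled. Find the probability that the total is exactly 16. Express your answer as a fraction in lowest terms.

There are 10^3 = 1000 equally likely outcomes.
The number of ordered 3-tuples from {1,…,10} summing to 16 is 75.
P(sum = 16) = 75/1000 = 3/40.

3/40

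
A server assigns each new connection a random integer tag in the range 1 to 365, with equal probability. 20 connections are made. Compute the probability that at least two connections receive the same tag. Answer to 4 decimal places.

It's easier to compute the probability that all 20 are distinct.
P(all distinct) = 365/365 · 364/365 · ··· · 346/365 ≈ 0.5886.
So the probability of at least one match is 1 − 0.5886 = 0.4114.

0.4114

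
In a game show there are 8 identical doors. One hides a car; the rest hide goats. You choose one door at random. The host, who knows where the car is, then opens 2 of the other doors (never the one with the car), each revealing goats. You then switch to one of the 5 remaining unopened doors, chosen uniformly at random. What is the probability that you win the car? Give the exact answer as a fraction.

Your original door holds the car with probability 1/8, so the other 7 collectively hold it with probability 7/8.
The host can always find 2 empty doors to open, so the reveals don't change that 7/8; it is now spread over the 5 remaining unopened doors.
P(win by switching) = (7/8) · (1/5) = 7/40.

7/40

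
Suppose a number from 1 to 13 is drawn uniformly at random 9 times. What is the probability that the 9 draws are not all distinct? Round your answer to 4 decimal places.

0.9755

P(all 9 different) = 13/13 · 12/13 · ··· · 5/13 ≈ 0.0245.
P(at least two equal) = 1 − 0.0245 = 0.9755.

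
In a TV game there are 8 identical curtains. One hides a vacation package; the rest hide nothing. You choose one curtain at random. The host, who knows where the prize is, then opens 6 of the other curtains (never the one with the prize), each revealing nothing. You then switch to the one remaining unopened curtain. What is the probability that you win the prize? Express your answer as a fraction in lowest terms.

Your original curtain holds the prize with probability 1/8, so the other 7 collectively hold it with probability 7/8.
The host can always find 6 empty curtains to open, so the reveals don't change that 7/8; it is now spread over the 1 remaining unopened curtain.
P(win by switching) = (7/8) · (1/1) = 7/8.

7/8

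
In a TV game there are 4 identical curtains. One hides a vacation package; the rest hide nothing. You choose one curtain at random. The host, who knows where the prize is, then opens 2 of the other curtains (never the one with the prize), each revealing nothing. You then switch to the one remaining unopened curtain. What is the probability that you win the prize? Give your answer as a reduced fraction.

Your original curtain holds the prize with probability 1/4, so the other 3 collectively hold it with probability 3/4.
The host can always find 2 empty curtains to open, so the reveals don't change that 3/4; it is now spread over the 1 remaining unopened curtain.
P(win by switching) = (3/4) · (1/1) = 3/4.

3/4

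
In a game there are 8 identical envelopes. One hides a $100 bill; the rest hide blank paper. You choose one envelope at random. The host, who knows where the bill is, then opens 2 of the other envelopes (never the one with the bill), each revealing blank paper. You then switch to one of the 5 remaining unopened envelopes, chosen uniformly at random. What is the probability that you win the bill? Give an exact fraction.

7/40

Your original envelope holds the bill with probability 1/8, so the other 7 collectively hold it with probability 7/8.
The host can always find 2 empty envelopes to open, so the reveals don't change that 7/8; it is now spread over the 5 remaining unopened envelopes.
P(win by switching) = (7/8) · (1/5) = 7/40.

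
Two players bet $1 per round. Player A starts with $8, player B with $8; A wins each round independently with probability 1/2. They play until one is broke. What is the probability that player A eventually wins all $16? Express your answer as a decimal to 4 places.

0.5000

With a fair step, P(i) = ½P(i−1) + ½P(i+1) with P(0)=0, P(16)=1 has the linear solution P(i) = i/16.
P(8) = 8/16 = 1/2 ≈ 0.5000.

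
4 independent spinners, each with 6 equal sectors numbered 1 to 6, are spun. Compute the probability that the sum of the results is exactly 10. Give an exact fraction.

There are 6^4 = 1296 equally likely outcomes.
The number of ordered 4-tuples from {1,…,6} summing to 10 is 80.
P(sum = 10) = 80/1296 = 5/81.

5/81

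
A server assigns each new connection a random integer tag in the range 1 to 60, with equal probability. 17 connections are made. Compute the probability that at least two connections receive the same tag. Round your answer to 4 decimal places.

0.9186

It's easier to compute the probability that all 17 are distinct.
P(all distinct) = 60/60 · 59/60 · ··· · 44/60 ≈ 0.0814.
So the probability of at least one match is 1 − 0.0814 = 0.9186.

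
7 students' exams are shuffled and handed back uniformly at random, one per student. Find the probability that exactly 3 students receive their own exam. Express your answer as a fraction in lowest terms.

Choose which 3 of the 7 are fixed: C(7,3) = 35 ways.
The remaining 4 must have no fixed point: D(4) = 9.
P = 35·9/5040 = 1/16.

1/16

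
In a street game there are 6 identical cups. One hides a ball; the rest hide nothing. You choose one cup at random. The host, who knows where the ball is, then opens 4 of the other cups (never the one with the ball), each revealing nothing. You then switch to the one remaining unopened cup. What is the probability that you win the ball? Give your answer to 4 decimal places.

0.8333

Your original cup holds the ball with probability 1/6, so the other 5 collectively hold it with probability 5/6.
The host can always find 4 empty cups to open, so the reveals don't change that 5/6; it is now spread over the 1 remaining unopened cup.
P(win by switching) = (5/6) · (1/1) = 5/6 ≈ 0.8333.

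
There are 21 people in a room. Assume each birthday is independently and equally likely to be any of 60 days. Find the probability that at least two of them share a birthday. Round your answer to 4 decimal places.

It's easier to compute the probability that all 21 are distinct.
P(all distinct) = 60/60 · 59/60 · ··· · 40/60 ≈ 0.0186.
So the probability of at least one match is 1 − 0.0186 = 0.9814.

0.9814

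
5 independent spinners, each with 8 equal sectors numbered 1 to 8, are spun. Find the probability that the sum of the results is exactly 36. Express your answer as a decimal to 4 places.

There are 8^5 = 32768 equally likely outcomes.
The number of ordered 5-tuples from {1,…,8} summing to 36 is 70.
P(sum = 36) = 70/32768 = 35/16384 ≈ 0.0021.

0.0021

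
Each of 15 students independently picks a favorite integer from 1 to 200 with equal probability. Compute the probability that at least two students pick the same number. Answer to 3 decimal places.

It's easier to compute the probability that all 15 are distinct.
P(all distinct) = 200/200 · 199/200 · ··· · 186/200 ≈ 0.584.
So the probability of at least one match is 1 − 0.584 = 0.416.

0.416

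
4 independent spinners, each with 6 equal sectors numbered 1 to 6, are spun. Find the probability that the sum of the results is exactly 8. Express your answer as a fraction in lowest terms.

35/1296

There are 6^4 = 1296 equally likely outcomes.
The number of ordered 4-tuples from {1,…,6} summing to 8 is 35.
P(sum = 8) = 35/1296.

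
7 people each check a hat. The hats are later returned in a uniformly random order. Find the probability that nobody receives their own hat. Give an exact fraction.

103/280

This is the derangement probability: permutations of 7 with no fixed point.
D(7) = 7! · (1 − 1/1! + 1/2! − ··· + (−1)^7/7!) = 1854.
P = 1854/5040 = 103/280.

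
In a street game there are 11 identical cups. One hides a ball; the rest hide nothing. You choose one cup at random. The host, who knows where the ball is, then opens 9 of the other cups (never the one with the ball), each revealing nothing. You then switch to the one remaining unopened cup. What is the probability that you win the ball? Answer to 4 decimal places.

Your original cup holds the ball with probability 1/11, so the other 10 collectively hold it with probability 10/11.
The host can always find 9 empty cups to open, so the reveals don't change that 10/11; it is now spread over the 1 remaining unopened cup.
P(win by switching) = (10/11) · (1/1) = 10/11 ≈ 0.9091.

0.9091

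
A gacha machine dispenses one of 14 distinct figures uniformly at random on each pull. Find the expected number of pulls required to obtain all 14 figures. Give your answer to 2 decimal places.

45.52

After i distinct types are collected, each trial gives a new one with probability (14−i)/14, so the expected wait for the next new type is 14/(14−i).
E = 14/14 + 14/13 + 14/12 + 14/11 + 14/10 + 14/9 + 14/8 + 14/7 + 14/6 + 14/5 + 14/4 + 14/3 + 14/2 + 14/1 = 1171733/25740 ≈ 45.52.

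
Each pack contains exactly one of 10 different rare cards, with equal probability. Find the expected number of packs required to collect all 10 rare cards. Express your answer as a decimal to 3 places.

After i distinct types are collected, each trial gives a new one with probability (10−i)/10, so the expected wait for the next new type is 10/(10−i).
E = 10/10 + 10/9 + 10/8 + 10/7 + 10/6 + 10/5 + 10/4 + 10/3 + 10/2 + 10/1 = 7381/252 ≈ 29.290.

29.290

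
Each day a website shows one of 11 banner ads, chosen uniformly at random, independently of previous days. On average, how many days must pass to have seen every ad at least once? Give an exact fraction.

83711/2520

After i distinct types are collected, each trial gives a new one with probability (11−i)/11, so the expected wait for the next new type is 11/(11−i).
E = 11/11 + 11/10 + 11/9 + 11/8 + 11/7 + 11/6 + 11/5 + 11/4 + 11/3 + 11/2 + 11/1 = 83711/2520.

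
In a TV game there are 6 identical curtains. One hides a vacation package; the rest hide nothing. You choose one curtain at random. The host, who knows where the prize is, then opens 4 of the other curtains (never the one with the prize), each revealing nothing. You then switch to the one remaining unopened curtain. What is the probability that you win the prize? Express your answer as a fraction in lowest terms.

Your original curtain holds the prize with probability 1/6, so the other 5 collectively hold it with probability 5/6.
The host can always find 4 empty curtains to open, so the reveals don't change that 5/6; it is now spread over the 1 remaining unopened curtain.
P(win by switching) = (5/6) · (1/1) = 5/6.

5/6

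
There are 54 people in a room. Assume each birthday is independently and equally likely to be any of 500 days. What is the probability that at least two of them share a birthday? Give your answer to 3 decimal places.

0.949

It's easier to compute the probability that all 54 are distinct.
P(all distinct) = 500/500 · 499/500 · ··· · 447/500 ≈ 0.051.
So the probability of at least one match is 1 − 0.051 = 0.949.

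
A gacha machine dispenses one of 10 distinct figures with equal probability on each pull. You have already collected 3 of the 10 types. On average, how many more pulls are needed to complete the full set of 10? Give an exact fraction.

363/14

Starting from 3 distinct types, each trial gives a new one with probability (10−i)/10 when i types are held, so the wait for the next new type is 10/(10−i).
E = 10/7 + 10/6 + 10/5 + 10/4 + 10/3 + 10/2 + 10/1 = 363/14.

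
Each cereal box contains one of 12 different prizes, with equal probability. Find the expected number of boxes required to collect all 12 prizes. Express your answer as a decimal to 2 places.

After i distinct types are collected, each trial gives a new one with probability (12−i)/12, so the expected wait for the next new type is 12/(12−i).
E = 12/12 + 12/11 + 12/10 + 12/9 + 12/8 + 12/7 + 12/6 + 12/5 + 12/4 + 12/3 + 12/2 + 12/1 = 86021/2310 ≈ 37.24.

37.24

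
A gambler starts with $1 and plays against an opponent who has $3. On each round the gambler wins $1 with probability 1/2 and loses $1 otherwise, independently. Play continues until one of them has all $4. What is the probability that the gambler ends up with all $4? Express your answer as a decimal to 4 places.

0.2500

With a fair step, P(i) = ½P(i−1) + ½P(i+1) with P(0)=0, P(4)=1 has the linear solution P(i) = i/4.
P(1) = 1/4 ≈ 0.2500.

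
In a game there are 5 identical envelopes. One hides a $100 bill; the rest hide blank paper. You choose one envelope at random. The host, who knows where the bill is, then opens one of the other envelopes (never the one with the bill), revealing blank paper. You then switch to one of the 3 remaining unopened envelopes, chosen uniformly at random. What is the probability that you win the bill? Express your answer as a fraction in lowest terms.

Your original envelope holds the bill with probability 1/5, so the other 4 collectively hold it with probability 4/5.
The host can always find an empty envelope to open, so this doesn't change that 4/5; it is now spread over the 3 remaining unopened envelopes.
P(win by switching) = (4/5) · (1/3) = 4/15.

4/15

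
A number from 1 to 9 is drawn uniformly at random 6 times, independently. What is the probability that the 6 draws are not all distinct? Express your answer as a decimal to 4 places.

P(all 6 different) = 9/9 · 8/9 · ··· · 4/9 ≈ 0.1138.
P(at least two equal) = 1 − 0.1138 = 0.8862.

0.8862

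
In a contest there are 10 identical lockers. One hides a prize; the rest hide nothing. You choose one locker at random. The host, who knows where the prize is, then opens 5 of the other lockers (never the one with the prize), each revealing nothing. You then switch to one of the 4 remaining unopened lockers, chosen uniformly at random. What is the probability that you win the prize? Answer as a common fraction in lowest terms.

9/40

Your original locker holds the prize with probability 1/10, so the other 9 collectively hold it with probability 9/10.
The host can always find 5 empty lockers to open, so the reveals don't change that 9/10; it is now spread over the 4 remaining unopened lockers.
P(win by switching) = (9/10) · (1/4) = 9/40.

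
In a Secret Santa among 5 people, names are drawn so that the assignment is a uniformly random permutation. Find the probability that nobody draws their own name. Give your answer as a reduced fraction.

This is the derangement probability: permutations of 5 with no fixed point.
D(5) = 5! · (1 − 1/1! + 1/2! − ··· + (−1)^5/5!) = 44.
P = 44/120 = 11/30.

11/30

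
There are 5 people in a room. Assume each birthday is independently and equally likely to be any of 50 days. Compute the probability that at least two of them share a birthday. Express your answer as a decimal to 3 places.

It's easier to compute the probability that all 5 are distinct.
P(all distinct) = 50/50 · 49/50 · ··· · 46/50 ≈ 0.814.
So the probability of at least one match is 1 − 0.814 = 0.186.

0.186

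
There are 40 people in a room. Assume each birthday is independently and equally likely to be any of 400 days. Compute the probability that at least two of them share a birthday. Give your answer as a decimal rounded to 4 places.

It's easier to compute the probability that all 40 are distinct.
P(all distinct) = 400/400 · 399/400 · ··· · 361/400 ≈ 0.1330.
So the probability of at least one match is 1 − 0.1330 = 0.8670.

0.8670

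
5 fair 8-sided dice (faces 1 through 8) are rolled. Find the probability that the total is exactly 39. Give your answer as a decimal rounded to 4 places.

0.0002

There are 8^5 = 32768 equally likely outcomes.
The number of ordered 5-tuples from {1,…,8} summing to 39 is 5.
P(sum = 39) = 5/32768 ≈ 0.0002.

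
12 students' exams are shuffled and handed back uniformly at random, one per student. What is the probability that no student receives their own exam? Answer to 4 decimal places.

0.3679

This is the derangement probability: permutations of 12 with no fixed point.
D(12) = 12! · (1 − 1/1! + 1/2! − ··· + (−1)^12/12!) = 176214841.
P = 176214841/479001600 = 16019531/43545600 ≈ 0.3679.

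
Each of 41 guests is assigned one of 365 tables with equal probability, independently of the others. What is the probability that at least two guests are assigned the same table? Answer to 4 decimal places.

It's easier to compute the probability that all 41 are distinct.
P(all distinct) = 365/365 · 364/365 · ··· · 325/365 ≈ 0.0968.
So the probability of at least one match is 1 − 0.0968 = 0.9032.

0.9032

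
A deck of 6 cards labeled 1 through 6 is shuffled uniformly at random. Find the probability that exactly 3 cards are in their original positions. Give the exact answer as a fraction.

Choose which 3 of the 6 are fixed: C(6,3) = 20 ways.
The remaining 3 must have no fixed point: D(3) = 2.
P = 20·2/720 = 1/18.

1/18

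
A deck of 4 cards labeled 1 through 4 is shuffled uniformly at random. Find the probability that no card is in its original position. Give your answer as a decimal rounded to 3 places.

0.375

This is the derangement probability: permutations of 4 with no fixed point.
D(4) = 4! · (1 − 1/1! + 1/2! − ··· + (−1)^4/4!) = 9.
P = 9/24 = 3/8 ≈ 0.375.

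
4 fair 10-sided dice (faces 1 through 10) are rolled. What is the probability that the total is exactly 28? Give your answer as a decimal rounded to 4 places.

0.0415

There are 10^4 = 10000 equally likely outcomes.
The number of ordered 4-tuples from {1,…,10} summing to 28 is 415.
P(sum = 28) = 415/10000 = 83/2000 ≈ 0.0415.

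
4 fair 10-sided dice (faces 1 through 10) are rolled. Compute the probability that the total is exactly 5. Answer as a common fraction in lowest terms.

1/2500

There are 10^4 = 10000 equally likely outcomes.
The number of ordered 4-tuples from {1,…,10} summing to 5 is 4.
P(sum = 5) = 4/10000 = 1/2500.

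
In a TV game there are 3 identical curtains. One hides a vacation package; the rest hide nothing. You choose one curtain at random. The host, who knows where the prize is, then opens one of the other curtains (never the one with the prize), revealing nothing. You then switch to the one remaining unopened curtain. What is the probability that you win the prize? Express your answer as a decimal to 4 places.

Your original curtain holds the prize with probability 1/3, so the other 2 collectively hold it with probability 2/3.
The host can always find an empty curtain to open, so this doesn't change that 2/3; it is now spread over the 1 remaining unopened curtain.
P(win by switching) = (2/3) · (1/1) = 2/3 ≈ 0.6667.

0.6667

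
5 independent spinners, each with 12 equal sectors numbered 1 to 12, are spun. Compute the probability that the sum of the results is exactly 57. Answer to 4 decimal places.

0.0001

There are 12^5 = 248832 equally likely outcomes.
The number of ordered 5-tuples from {1,…,12} summing to 57 is 35.
P(sum = 57) = 35/248832 ≈ 0.0001.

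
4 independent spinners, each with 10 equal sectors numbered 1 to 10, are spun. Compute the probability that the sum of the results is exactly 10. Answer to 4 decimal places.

0.0084

There are 10^4 = 10000 equally likely outcomes.
The number of ordered 4-tuples from {1,…,10} summing to 10 is 84.
P(sum = 10) = 84/10000 = 21/2500 ≈ 0.0084.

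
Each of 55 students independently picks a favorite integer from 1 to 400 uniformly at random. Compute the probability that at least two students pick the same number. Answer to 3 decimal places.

It's easier to compute the probability that all 55 are distinct.
P(all distinct) = 400/400 · 399/400 · ··· · 346/400 ≈ 0.020.
So the probability of at least one match is 1 − 0.020 = 0.980.

0.980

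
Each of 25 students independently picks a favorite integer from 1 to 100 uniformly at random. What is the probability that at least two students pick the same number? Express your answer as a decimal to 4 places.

0.9624

It's easier to compute the probability that all 25 are distinct.
P(all distinct) = 100/100 · 99/100 · ··· · 76/100 ≈ 0.0376.
So the probability of at least one match is 1 − 0.0376 = 0.9624.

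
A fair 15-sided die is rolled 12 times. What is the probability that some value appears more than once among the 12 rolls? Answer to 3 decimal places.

0.998

P(all 12 different) = 15/15 · 14/15 · ··· · 4/15 ≈ 0.002.
P(at least two equal) = 1 − 0.002 = 0.998.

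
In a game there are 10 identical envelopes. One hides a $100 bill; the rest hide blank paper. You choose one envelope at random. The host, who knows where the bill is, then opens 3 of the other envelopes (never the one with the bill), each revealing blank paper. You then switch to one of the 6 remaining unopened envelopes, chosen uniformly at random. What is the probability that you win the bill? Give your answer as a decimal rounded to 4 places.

Your original envelope holds the bill with probability 1/10, so the other 9 collectively hold it with probability 9/10.
The host can always find 3 empty envelopes to open, so the reveals don't change that 9/10; it is now spread over the 6 remaining unopened envelopes.
P(win by switching) = (9/10) · (1/6) = 3/20 ≈ 0.1500.

0.1500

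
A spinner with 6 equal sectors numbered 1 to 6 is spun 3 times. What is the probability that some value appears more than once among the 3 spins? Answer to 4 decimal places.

P(all 3 different) = 6/6 · 5/6 · ··· · 4/6 ≈ 0.5556.
P(at least two equal) = 1 − 0.5556 = 0.4444.

0.4444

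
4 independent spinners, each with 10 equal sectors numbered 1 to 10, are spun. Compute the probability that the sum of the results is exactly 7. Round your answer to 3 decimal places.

0.002

There are 10^4 = 10000 equally likely outcomes.
The number of ordered 4-tuples from {1,…,10} summing to 7 is 20.
P(sum = 7) = 20/10000 = 1/500 ≈ 0.002.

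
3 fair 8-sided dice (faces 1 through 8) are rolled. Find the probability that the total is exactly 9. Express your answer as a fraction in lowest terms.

7/128

There are 8^3 = 512 equally likely outcomes.
The number of ordered 3-tuples from {1,…,8} summing to 9 is 28.
P(sum = 9) = 28/512 = 7/128.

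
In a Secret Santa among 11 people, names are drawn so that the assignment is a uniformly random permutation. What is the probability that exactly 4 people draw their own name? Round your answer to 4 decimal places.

Choose which 4 of the 11 are fixed: C(11,4) = 330 ways.
The remaining 7 must have no fixed point: D(7) = 1854.
P = 330·1854/39916800 = 103/6720 ≈ 0.0153.

0.0153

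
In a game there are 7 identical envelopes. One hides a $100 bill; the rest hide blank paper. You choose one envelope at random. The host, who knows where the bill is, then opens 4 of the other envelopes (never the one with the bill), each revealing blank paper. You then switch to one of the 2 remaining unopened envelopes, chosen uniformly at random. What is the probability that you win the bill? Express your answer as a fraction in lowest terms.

3/7

Your original envelope holds the bill with probability 1/7, so the other 6 collectively hold it with probability 6/7.
The host can always find 4 empty envelopes to open, so the reveals don't change that 6/7; it is now spread over the 2 remaining unopened envelopes.
P(win by switching) = (6/7) · (1/2) = 3/7.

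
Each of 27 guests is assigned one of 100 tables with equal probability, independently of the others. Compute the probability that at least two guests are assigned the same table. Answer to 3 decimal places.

0.979

It's easier to compute the probability that all 27 are distinct.
P(all distinct) = 100/100 · 99/100 · ··· · 74/100 ≈ 0.021.
So the probability of at least one match is 1 − 0.021 = 0.979.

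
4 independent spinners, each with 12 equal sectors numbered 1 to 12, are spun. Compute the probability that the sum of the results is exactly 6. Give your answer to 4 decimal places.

0.0005

There are 12^4 = 20736 equally likely outcomes.
The number of ordered 4-tuples from {1,…,12} summing to 6 is 10.
P(sum = 6) = 10/20736 = 5/10368 ≈ 0.0005.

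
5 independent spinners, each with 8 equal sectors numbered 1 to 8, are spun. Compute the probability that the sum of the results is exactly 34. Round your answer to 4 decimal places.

0.0064

There are 8^5 = 32768 equally likely outcomes.
The number of ordered 5-tuples from {1,…,8} summing to 34 is 210.
P(sum = 34) = 210/32768 = 105/16384 ≈ 0.0064.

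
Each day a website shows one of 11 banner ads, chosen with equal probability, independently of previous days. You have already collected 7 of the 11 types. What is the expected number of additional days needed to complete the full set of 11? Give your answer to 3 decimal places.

22.917

Starting from 7 distinct types, each trial gives a new one with probability (11−i)/11 when i types are held, so the wait for the next new type is 11/(11−i).
E = 11/4 + 11/3 + 11/2 + 11/1 = 275/12 ≈ 22.917.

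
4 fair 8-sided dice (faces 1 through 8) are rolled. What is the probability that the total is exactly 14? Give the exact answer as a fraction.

There are 8^4 = 4096 equally likely outcomes.
The number of ordered 4-tuples from {1,…,8} summing to 14 is 246.
P(sum = 14) = 246/4096 = 123/2048.

123/2048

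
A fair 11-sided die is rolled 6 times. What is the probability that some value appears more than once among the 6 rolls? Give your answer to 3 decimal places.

0.812

P(all 6 different) = 11/11 · 10/11 · ··· · 6/11 ≈ 0.188.
P(at least two equal) = 1 − 0.188 = 0.812.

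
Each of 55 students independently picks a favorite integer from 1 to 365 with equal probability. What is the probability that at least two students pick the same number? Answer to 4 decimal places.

0.9863

It's easier to compute the probability that all 55 are distinct.
P(all distinct) = 365/365 · 364/365 · ··· · 311/365 ≈ 0.0137.
So the probability of at least one match is 1 − 0.0137 = 0.9863.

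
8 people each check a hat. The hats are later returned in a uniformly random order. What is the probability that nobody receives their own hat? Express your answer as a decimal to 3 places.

This is the derangement probability: permutations of 8 with no fixed point.
D(8) = 8! · (1 − 1/1! + 1/2! − ··· + (−1)^8/8!) = 14833.
P = 14833/40320 = 2119/5760 ≈ 0.368.

0.368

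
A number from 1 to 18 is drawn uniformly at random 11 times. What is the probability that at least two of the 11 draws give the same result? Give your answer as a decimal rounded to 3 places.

0.980

P(all 11 different) = 18/18 · 17/18 · ··· · 8/18 ≈ 0.020.
P(at least two equal) = 1 − 0.020 = 0.980.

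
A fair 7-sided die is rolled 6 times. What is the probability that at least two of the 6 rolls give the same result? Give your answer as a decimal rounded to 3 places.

P(all 6 different) = 7/7 · 6/7 · ··· · 2/7 ≈ 0.043.
P(at least two equal) = 1 − 0.043 = 0.957.

0.957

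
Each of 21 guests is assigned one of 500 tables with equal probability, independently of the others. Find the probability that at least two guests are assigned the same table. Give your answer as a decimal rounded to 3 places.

0.347

It's easier to compute the probability that all 21 are distinct.
P(all distinct) = 500/500 · 499/500 · ··· · 480/500 ≈ 0.653.
So the probability of at least one match is 1 − 0.653 = 0.347.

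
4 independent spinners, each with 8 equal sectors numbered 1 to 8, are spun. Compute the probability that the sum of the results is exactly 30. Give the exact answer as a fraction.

5/2048

There are 8^4 = 4096 equally likely outcomes.
The number of ordered 4-tuples from {1,…,8} summing to 30 is 10.
P(sum = 30) = 10/4096 = 5/2048.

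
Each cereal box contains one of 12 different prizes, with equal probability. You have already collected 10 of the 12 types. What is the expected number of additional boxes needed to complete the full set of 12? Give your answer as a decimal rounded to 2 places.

Starting from 10 distinct types, each trial gives a new one with probability (12−i)/12 when i types are held, so the wait for the next new type is 12/(12−i).
E = 12/2 + 12/1 = 18 ≈ 18.00.

18.00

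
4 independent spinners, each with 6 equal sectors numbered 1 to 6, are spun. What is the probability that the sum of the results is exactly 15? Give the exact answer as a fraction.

35/324

There are 6^4 = 1296 equally likely outcomes.
The number of ordered 4-tuples from {1,…,6} summing to 15 is 140.
P(sum = 15) = 140/1296 = 35/324.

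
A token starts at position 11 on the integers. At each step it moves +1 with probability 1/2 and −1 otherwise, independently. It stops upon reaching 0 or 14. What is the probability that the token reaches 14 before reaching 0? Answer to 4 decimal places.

0.7857

With a fair step, P(i) = ½P(i−1) + ½P(i+1) with P(0)=0, P(14)=1 has the linear solution P(i) = i/14.
P(11) = 11/14 ≈ 0.7857.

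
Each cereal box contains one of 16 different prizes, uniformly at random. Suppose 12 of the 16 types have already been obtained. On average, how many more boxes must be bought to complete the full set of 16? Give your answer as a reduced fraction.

100/3

Starting from 12 distinct types, each trial gives a new one with probability (16−i)/16 when i types are held, so the wait for the next new type is 16/(16−i).
E = 16/4 + 16/3 + 16/2 + 16/1 = 100/3.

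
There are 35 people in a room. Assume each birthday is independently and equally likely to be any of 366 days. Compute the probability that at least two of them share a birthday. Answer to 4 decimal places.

It's easier to compute the probability that all 35 are distinct.
P(all distinct) = 366/366 · 365/366 · ··· · 332/366 ≈ 0.1865.
So the probability of at least one match is 1 − 0.1865 = 0.8135.

0.8135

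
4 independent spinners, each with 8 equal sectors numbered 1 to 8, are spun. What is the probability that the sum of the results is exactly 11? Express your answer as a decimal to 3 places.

There are 8^4 = 4096 equally likely outcomes.
The number of ordered 4-tuples from {1,…,8} summing to 11 is 120.
P(sum = 11) = 120/4096 = 15/512 ≈ 0.029.

0.029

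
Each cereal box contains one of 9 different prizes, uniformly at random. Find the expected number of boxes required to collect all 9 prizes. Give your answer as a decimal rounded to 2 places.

After i distinct types are collected, each trial gives a new one with probability (9−i)/9, so the expected wait for the next new type is 9/(9−i).
E = 9/9 + 9/8 + 9/7 + 9/6 + 9/5 + 9/4 + 9/3 + 9/2 + 9/1 = 7129/280 ≈ 25.46.

25.46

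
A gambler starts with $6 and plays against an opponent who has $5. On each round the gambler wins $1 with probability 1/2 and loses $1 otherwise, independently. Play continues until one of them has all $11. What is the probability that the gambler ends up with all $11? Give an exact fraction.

6/11

With a fair step, P(i) = ½P(i−1) + ½P(i+1) with P(0)=0, P(11)=1 has the linear solution P(i) = i/11.
P(6) = 6/11.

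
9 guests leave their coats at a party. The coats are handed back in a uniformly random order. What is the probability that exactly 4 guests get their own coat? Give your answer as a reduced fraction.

11/720

Choose which 4 of the 9 are fixed: C(9,4) = 126 ways.
The remaining 5 must have no fixed point: D(5) = 44.
P = 126·44/362880 = 11/720.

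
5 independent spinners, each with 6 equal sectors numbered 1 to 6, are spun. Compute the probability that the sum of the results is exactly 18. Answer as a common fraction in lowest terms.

65/648

There are 6^5 = 7776 equally likely outcomes.
The number of ordered 5-tuples from {1,…,6} summing to 18 is 780.
P(sum = 18) = 780/7776 = 65/648.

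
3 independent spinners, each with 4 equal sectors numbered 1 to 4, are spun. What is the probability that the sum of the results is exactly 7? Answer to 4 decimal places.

There are 4^3 = 64 equally likely outcomes.
The number of ordered 3-tuples from {1,…,4} summing to 7 is 12.
P(sum = 7) = 12/64 = 3/16 ≈ 0.1875.

0.1875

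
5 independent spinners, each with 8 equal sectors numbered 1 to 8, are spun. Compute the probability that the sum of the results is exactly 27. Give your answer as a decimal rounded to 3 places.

0.053

There are 8^5 = 32768 equally likely outcomes.
The number of ordered 5-tuples from {1,…,8} summing to 27 is 1750.
P(sum = 27) = 1750/32768 = 875/16384 ≈ 0.053.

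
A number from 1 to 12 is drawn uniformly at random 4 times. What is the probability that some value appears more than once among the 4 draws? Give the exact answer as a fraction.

41/96

P(all 4 different) = 12/12 · 11/12 · ··· · 9/12 = 55/96.
P(at least two equal) = 1 − 55/96 = 41/96.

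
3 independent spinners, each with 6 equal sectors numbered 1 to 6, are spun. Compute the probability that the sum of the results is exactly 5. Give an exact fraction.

There are 6^3 = 216 equally likely outcomes.
The number of ordered 3-tuples from {1,…,6} summing to 5 is 6.
P(sum = 5) = 6/216 = 1/36.

1/36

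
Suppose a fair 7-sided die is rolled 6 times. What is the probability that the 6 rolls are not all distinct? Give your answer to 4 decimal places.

P(all 6 different) = 7/7 · 6/7 · ··· · 2/7 ≈ 0.0428.
P(at least two equal) = 1 − 0.0428 = 0.9572.

0.9572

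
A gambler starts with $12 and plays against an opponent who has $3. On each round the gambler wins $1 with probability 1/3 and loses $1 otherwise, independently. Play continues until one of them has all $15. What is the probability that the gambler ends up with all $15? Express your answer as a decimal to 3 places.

0.125

Let r = q/p = (2/3)/(1/3) = 2. The recurrence P(i) = p·P(i+1) + q·P(i−1) with P(0)=0, P(15)=1 gives P(i) = (1 − r^i)/(1 − r^15).
P(12) = (1 − (2)^12) / (1 − (2)^15) = 585/4681 ≈ 0.125.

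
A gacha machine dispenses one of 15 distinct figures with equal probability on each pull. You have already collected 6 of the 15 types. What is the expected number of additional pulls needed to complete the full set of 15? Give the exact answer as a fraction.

Starting from 6 distinct types, each trial gives a new one with probability (15−i)/15 when i types are held, so the wait for the next new type is 15/(15−i).
E = 15/9 + 15/8 + 15/7 + 15/6 + 15/5 + 15/4 + 15/3 + 15/2 + 15/1 = 7129/168.

7129/168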